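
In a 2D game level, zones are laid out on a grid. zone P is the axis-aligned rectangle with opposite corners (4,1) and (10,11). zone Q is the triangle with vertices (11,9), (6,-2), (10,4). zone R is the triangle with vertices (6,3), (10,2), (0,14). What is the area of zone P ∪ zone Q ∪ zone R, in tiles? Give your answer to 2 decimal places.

By inclusion–exclusion:
Individual areas: |zone P| = 60, |zone Q| = 7, |zone R| = 19.
|zone P∩zone Q| = 4.6455.
|zone P∩zone R| = 13.9333.
|zone Q∩zone R| = 0.9117.
|zone P∩zone Q∩zone R| = 0.9117.
|zone P ∪ zone Q ∪ zone R| = 86 − 19.4905 + 0.9117 = 67.42.

67.42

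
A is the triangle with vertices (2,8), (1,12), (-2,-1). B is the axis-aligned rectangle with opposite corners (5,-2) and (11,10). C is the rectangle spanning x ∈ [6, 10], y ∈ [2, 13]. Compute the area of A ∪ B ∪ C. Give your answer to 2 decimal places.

By inclusion–exclusion:
Individual areas: |A| = 12.5, |B| = 72, |C| = 44.
|A∩B| = 0.
|A∩C| = 0.
|B∩C|: x∈[6,10], y∈[2,10] → 4·8 = 32.
|A∩B∩C| = 0.
|A ∪ B ∪ C| = 128.5 − 32 + 0 = 96.50.

96.50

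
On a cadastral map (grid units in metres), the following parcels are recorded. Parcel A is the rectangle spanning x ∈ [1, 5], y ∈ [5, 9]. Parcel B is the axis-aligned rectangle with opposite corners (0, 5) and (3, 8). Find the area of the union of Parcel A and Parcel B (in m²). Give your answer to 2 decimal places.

By inclusion–exclusion:
Individual areas: |Parcel A| = 16, |Parcel B| = 9.
|Parcel A∩Parcel B|: x∈[1,3], y∈[5,8] → 2·3 = 6.
|Parcel A ∪ Parcel B| = 25 − 6 = 19.00.

19.00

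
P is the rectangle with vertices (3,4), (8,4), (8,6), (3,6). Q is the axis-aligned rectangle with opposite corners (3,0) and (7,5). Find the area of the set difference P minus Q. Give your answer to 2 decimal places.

6.00

|P∩Q|: x∈[3,7], y∈[4,5] → 4·1 = 4.
|P| = 10.
|P ∖ Q| = |P| − |P∩Q| = 10 − 4 = 6.00.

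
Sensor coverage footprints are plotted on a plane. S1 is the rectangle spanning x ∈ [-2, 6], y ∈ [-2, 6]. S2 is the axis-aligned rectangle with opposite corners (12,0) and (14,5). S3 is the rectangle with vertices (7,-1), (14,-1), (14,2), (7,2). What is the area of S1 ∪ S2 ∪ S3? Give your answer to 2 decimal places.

91.00

By inclusion–exclusion:
Individual areas: |S1| = 64, |S2| = 10, |S3| = 21.
|S1∩S2| = 0 (no overlap).
|S1∩S3| = 0 (no overlap).
|S2∩S3|: x∈[12,14], y∈[0,2] → 2·2 = 4.
|S1∩S2∩S3| = 0.
|S1 ∪ S2 ∪ S3| = 95 − 4 + 0 = 91.00.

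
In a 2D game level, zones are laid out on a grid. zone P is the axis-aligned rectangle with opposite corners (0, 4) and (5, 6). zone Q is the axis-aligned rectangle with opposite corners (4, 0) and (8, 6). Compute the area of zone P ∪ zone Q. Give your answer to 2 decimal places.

By inclusion–exclusion:
Individual areas: |zone P| = 10, |zone Q| = 24.
|zone P∩zone Q|: x∈[4,5], y∈[4,6] → 1·2 = 2.
|zone P ∪ zone Q| = 34 − 2 = 32.00.

32.00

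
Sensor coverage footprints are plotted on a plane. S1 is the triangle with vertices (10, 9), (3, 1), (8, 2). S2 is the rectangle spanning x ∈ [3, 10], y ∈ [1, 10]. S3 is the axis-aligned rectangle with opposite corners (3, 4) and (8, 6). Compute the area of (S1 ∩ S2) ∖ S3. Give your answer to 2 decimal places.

13.50

|S1 ∩ S2| = 16.5.
|(S1 ∩ S2) ∩ S3| = 3.
|(S1 ∩ S2) ∖ S3| = 16.5 − 3 = 13.50.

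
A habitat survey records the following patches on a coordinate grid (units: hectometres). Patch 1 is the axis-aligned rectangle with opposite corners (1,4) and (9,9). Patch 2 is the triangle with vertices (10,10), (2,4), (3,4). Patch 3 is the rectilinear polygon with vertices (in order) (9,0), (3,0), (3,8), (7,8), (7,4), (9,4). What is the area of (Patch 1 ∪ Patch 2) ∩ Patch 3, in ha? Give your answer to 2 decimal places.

|Patch 1 ∪ Patch 2| = 40.0833.
|(Patch 1 ∪ Patch 2) ∩ Patch 3| = 16.00.

16.00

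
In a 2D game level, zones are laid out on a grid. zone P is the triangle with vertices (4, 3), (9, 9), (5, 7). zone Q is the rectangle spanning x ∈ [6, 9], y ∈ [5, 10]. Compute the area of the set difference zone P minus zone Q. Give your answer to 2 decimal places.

3.85

|zone P| = 7, |zone P∩zone Q| = 3.15.
|zone P ∖ zone Q| = |zone P| − |zone P∩zone Q| = 7 − 3.15 = 3.85.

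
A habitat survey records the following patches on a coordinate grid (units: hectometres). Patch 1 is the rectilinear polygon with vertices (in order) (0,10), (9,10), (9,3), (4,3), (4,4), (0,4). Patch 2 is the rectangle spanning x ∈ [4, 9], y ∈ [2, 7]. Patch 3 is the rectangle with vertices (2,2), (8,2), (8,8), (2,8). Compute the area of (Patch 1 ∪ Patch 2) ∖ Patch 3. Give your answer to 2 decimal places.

|Patch 1 ∪ Patch 2| = 64.
|(Patch 1 ∪ Patch 2) ∩ Patch 3| = 32.
|(Patch 1 ∪ Patch 2) ∖ Patch 3| = 64 − 32 = 32.00.

32.00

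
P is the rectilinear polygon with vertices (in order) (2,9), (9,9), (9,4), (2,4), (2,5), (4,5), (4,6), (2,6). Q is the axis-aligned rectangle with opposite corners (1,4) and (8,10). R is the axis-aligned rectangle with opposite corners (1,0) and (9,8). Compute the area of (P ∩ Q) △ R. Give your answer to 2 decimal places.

|P ∩ Q| = 28.
|(P ∩ Q) ∩ R| = 22.
|(P ∩ Q) △ R| = 28 + 64 − 44 = 48.00.

48.00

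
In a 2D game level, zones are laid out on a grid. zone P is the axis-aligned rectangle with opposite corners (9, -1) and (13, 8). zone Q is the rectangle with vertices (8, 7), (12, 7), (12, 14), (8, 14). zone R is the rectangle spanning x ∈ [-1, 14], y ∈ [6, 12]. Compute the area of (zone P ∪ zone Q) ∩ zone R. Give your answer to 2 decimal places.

25.00

The region (zone P ∪ zone Q) ∩ zone R is the polygon with vertices (13,6), (9,6), (9,7), (8,7), (8,12), (12,12), (12,8), (13,8).
By the shoelace formula its area is 25.00.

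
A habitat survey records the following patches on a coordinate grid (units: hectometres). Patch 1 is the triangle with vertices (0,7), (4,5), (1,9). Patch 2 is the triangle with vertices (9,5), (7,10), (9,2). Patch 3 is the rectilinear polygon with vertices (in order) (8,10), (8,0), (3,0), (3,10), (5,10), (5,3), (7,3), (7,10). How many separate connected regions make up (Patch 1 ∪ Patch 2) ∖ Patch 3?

2

(Patch 1 ∪ Patch 2) ∖ Patch 3 splits into 2 disjoint pieces (area 4.5833, area 2.25).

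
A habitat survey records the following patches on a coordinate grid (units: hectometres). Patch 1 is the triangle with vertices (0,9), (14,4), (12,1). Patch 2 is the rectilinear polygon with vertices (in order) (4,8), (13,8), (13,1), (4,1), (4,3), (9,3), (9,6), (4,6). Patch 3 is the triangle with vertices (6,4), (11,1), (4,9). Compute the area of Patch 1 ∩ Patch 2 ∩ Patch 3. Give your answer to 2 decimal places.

1.40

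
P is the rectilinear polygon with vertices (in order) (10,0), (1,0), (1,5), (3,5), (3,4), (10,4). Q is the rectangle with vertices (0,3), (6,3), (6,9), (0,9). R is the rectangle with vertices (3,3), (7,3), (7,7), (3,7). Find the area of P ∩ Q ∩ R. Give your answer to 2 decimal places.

3.00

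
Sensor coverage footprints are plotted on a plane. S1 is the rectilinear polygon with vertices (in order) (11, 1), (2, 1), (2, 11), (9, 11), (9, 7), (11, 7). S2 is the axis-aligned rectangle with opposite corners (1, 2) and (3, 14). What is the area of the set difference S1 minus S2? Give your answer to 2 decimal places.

|S1| = 82, |S1∩S2| = 9.
|S1 ∖ S2| = |S1| − |S1∩S2| = 82 − 9 = 73.00.

73.00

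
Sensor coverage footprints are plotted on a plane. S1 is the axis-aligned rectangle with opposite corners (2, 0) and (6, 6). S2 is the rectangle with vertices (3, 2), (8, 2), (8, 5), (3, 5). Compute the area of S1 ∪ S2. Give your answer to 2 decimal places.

30.00

By inclusion–exclusion:
Individual areas: |S1| = 24, |S2| = 15.
|S1∩S2|: x∈[3,6], y∈[2,5] → 3·3 = 9.
|S1 ∪ S2| = 39 − 9 = 30.00.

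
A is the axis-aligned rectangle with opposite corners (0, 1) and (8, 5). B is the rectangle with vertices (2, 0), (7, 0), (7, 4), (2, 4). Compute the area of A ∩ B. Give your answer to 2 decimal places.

15.00

|A∩B|: x∈[2,7], y∈[1,4] → 5·3 = 15.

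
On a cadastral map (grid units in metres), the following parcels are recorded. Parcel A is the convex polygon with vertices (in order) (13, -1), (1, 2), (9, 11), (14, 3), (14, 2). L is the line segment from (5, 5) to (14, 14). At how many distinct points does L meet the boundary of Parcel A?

The segment meets the boundary at (9.769,9.769).

1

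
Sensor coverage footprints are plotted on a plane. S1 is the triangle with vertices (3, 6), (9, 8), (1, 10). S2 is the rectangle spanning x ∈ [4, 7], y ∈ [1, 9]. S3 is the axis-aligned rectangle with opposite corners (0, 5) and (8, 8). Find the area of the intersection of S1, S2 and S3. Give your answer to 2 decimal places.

The intersection is the polygon with vertices (4,8), (7,8), (7,7.333), (4,6.333).
By the shoelace formula its area is 3.50.

3.50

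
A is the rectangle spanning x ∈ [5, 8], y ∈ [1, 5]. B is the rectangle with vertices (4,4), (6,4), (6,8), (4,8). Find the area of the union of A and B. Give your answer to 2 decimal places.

By inclusion–exclusion:
Individual areas: |A| = 12, |B| = 8.
|A∩B|: x∈[5,6], y∈[4,5] → 1·1 = 1.
|A ∪ B| = 20 − 1 = 19.00.

19.00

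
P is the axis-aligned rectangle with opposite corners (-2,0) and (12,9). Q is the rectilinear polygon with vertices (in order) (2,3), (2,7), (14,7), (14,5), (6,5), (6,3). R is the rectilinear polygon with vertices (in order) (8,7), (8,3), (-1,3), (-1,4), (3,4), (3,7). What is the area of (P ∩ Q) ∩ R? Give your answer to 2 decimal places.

The region (P ∩ Q) ∩ R is the polygon with vertices (6,5), (6,3), (2,3), (2,4), (3,4), (3,7), (8,7), (8,5).
By the shoelace formula its area is 17.00.

17.00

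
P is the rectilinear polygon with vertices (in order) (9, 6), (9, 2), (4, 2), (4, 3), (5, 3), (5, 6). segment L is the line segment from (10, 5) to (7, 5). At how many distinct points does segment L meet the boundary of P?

The segment meets the boundary at (9,5).

1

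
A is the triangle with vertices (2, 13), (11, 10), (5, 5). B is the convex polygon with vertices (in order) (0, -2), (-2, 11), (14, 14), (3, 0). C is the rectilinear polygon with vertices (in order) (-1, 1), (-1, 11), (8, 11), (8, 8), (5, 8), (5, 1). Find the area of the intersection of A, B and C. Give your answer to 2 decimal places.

The intersection is the polygon with vertices (2.75,11), (8,11), (8,8), (5,8), (5,5).
By the shoelace formula its area is 15.75.

15.75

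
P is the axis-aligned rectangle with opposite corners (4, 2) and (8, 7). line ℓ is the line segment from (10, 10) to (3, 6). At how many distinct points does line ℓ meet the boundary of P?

2

The segment meets the boundary at (4,6.571), (4.75,7).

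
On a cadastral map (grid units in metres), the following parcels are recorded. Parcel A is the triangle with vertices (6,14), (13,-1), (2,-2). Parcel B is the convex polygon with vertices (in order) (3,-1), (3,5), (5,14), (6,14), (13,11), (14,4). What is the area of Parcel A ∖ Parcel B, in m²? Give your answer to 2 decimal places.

25.25

|Parcel A| = 86, |Parcel A∩Parcel B| = 60.75.
|Parcel A ∖ Parcel B| = |Parcel A| − |Parcel A∩Parcel B| = 86 − 60.75 = 25.25.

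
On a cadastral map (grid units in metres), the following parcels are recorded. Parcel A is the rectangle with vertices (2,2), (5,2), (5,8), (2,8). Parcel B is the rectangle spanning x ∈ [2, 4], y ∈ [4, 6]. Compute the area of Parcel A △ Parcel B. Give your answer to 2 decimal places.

|Parcel A∩Parcel B|: x∈[2,4], y∈[4,6] → 2·2 = 4.
|Parcel A △ Parcel B| = |Parcel A| + |Parcel B| − 2·|Parcel A∩Parcel B| = 18 + 4 − 8 = 14.00.

14.00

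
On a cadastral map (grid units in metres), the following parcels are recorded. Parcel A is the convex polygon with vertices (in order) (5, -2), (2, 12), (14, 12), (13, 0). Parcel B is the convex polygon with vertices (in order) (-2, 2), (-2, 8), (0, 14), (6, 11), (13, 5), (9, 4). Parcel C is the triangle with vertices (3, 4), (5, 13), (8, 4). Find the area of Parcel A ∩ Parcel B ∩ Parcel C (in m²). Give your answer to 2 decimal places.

The intersection is the polygon with vertices (5.6,11.2), (8,4), (3.714,4), (3.364,5.636), (4.7,11.65).
By the shoelace formula its area is 21.24.

21.24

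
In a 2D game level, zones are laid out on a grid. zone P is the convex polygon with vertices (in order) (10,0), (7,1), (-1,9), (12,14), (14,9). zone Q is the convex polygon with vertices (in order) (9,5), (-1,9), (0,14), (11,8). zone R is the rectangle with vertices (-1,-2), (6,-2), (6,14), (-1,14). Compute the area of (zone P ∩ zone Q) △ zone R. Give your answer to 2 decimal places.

110.30

|zone P ∩ zone Q| = 35.7406.
|(zone P ∩ zone Q) ∩ zone R| = 18.7224.
|(zone P ∩ zone Q) △ zone R| = 35.7406 + 112 − 37.4448 = 110.30.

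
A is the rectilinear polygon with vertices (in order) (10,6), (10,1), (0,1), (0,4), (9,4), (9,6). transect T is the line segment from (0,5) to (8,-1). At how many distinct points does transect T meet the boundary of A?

2

The segment meets the boundary at (5.333,1), (1.333,4).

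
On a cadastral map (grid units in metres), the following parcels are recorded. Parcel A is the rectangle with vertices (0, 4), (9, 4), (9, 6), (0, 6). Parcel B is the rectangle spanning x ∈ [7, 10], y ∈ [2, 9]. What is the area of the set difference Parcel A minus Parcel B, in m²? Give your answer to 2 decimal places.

|Parcel A∩Parcel B|: x∈[7,9], y∈[4,6] → 2·2 = 4.
|Parcel A| = 18.
|Parcel A ∖ Parcel B| = |Parcel A| − |Parcel A∩Parcel B| = 18 − 4 = 14.00.

14.00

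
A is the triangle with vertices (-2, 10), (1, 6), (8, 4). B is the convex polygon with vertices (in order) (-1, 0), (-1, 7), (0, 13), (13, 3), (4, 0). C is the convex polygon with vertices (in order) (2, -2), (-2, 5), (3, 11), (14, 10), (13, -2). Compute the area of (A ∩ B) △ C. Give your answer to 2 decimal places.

|A ∩ B| = 10.3864.
|(A ∩ B) ∩ C| = 8.9898.
|(A ∩ B) △ C| = 10.3864 + 167.5 − 17.9795 = 159.91.

159.91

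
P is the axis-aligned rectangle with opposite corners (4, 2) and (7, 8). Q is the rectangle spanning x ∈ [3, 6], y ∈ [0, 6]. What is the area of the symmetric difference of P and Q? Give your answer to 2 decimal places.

|P∩Q|: x∈[4,6], y∈[2,6] → 2·4 = 8.
|P △ Q| = |P| + |Q| − 2·|P∩Q| = 18 + 18 − 16 = 20.00.

20.00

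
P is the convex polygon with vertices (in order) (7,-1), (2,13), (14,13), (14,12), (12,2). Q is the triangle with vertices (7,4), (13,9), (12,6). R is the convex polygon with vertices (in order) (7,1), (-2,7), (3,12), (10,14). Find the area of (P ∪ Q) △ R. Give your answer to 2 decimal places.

|P ∪ Q| = 109.5.
|(P ∪ Q) ∩ R| = 47.9542.
|(P ∪ Q) △ R| = 109.5 + 80 − 95.9084 = 93.59.

93.59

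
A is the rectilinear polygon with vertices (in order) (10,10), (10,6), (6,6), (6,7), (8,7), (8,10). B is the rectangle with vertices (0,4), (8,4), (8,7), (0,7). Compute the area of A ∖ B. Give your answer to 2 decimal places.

|A| = 10, |A∩B| = 2.
|A ∖ B| = |A| − |A∩B| = 10 − 2 = 8.00.

8.00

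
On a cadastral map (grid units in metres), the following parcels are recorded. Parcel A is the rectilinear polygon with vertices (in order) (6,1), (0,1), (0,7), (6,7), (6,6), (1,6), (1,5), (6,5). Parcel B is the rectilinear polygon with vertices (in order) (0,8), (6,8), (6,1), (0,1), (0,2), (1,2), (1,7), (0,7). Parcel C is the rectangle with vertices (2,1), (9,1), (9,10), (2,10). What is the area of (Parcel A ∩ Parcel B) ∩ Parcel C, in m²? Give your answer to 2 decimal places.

20.00

|Parcel A ∩ Parcel B| = 26.
|(Parcel A ∩ Parcel B) ∩ Parcel C| = 20.00.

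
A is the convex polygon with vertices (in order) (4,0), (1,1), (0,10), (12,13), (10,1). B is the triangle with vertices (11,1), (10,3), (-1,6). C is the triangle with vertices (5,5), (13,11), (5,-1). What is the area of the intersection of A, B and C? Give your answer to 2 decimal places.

2.83

The intersection is the polygon with vertices (8.026,3.538), (7.348,2.522), (5,3.5), (5,4.364).
By the shoelace formula its area is 2.83.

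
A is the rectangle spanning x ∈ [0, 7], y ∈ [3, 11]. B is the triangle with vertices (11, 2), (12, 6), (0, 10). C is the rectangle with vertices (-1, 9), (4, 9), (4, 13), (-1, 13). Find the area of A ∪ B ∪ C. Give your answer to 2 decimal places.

84.35

By inclusion–exclusion:
Individual areas: |A| = 56, |B| = 26, |C| = 20.
|A∩B| = 9.6515.
|A∩C|: x∈[0,4], y∈[9,11] → 4·2 = 8.
|B∩C| = 0.8125.
|A∩B∩C| = 0.8125.
|A ∪ B ∪ C| = 102 − 18.464 + 0.8125 = 84.35.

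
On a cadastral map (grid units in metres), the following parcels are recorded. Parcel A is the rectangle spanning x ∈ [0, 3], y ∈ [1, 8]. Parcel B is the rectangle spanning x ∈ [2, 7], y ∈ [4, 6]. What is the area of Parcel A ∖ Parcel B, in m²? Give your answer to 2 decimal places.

19.00

|Parcel A∩Parcel B|: x∈[2,3], y∈[4,6] → 1·2 = 2.
|Parcel A| = 21.
|Parcel A ∖ Parcel B| = |Parcel A| − |Parcel A∩Parcel B| = 21 − 2 = 19.00.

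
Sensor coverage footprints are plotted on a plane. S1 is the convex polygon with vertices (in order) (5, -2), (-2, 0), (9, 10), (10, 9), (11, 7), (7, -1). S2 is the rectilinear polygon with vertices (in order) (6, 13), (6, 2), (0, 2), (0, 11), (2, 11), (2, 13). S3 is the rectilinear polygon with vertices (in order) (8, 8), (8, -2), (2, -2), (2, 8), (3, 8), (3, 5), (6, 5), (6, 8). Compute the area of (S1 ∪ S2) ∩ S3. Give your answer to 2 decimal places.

46.42

|S1 ∪ S2| = 117.2091.
|(S1 ∪ S2) ∩ S3| = 46.42.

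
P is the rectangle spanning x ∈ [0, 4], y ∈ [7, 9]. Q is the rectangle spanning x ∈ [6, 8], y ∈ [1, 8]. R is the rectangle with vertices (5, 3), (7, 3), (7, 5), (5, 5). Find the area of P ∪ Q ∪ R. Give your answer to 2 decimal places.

By inclusion–exclusion:
Individual areas: |P| = 8, |Q| = 14, |R| = 4.
|P∩Q| = 0 (no overlap).
|P∩R| = 0 (no overlap).
|Q∩R|: x∈[6,7], y∈[3,5] → 1·2 = 2.
|P∩Q∩R| = 0.
|P ∪ Q ∪ R| = 26 − 2 + 0 = 24.00.

24.00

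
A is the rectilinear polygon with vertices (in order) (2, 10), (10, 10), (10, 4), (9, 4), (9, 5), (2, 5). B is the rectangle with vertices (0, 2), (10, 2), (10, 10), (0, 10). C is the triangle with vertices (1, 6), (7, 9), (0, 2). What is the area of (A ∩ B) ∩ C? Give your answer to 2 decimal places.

The region (A ∩ B) ∩ C is the polygon with vertices (2,5), (2,6.5), (7,9), (3,5).
By the shoelace formula its area is 5.75.

5.75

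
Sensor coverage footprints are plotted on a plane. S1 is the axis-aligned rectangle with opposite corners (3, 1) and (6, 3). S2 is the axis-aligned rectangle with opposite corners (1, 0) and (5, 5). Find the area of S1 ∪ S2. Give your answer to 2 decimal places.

By inclusion–exclusion:
Individual areas: |S1| = 6, |S2| = 20.
|S1∩S2|: x∈[3,5], y∈[1,3] → 2·2 = 4.
|S1 ∪ S2| = 26 − 4 = 22.00.

22.00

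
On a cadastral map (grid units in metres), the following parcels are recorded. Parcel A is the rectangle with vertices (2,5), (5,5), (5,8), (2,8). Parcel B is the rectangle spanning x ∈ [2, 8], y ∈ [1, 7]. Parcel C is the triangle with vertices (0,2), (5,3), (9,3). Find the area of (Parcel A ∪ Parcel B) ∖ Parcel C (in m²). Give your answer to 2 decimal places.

37.23

|Parcel A ∪ Parcel B| = 39.
|(Parcel A ∪ Parcel B) ∩ Parcel C| = 1.7667.
|(Parcel A ∪ Parcel B) ∖ Parcel C| = 39 − 1.7667 = 37.23.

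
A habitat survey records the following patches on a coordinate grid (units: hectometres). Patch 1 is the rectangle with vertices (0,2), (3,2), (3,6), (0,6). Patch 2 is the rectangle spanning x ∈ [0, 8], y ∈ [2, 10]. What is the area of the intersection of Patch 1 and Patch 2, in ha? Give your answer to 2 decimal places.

12.00

|Patch 1∩Patch 2|: x∈[0,3], y∈[2,6] → 3·4 = 12.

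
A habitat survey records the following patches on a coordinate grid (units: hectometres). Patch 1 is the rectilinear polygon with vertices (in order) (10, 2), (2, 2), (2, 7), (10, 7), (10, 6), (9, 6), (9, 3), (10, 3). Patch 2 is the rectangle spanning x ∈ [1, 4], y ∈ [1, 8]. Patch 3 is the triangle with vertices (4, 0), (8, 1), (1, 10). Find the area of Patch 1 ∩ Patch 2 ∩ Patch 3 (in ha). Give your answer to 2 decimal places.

6.45

The intersection is the polygon with vertices (2,7), (3.333,7), (4,6.143), (4,2), (3.4,2), (2,6.667).
By the shoelace formula its area is 6.45.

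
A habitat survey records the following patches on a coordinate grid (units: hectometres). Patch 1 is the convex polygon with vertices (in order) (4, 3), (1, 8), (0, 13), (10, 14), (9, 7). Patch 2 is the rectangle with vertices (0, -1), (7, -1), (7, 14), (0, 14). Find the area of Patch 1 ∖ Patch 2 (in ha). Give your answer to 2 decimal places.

18.65

|Patch 1| = 72.5, |Patch 1∩Patch 2| = 53.85.
|Patch 1 ∖ Patch 2| = |Patch 1| − |Patch 1∩Patch 2| = 72.5 − 53.85 = 18.65.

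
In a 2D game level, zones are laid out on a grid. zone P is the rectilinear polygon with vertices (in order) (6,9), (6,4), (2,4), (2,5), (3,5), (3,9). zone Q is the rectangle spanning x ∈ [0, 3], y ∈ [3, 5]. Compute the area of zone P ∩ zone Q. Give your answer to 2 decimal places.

The intersection is the polygon with vertices (2,4), (2,5), (3,5), (3,4).
By the shoelace formula its area is 1.00.

1.00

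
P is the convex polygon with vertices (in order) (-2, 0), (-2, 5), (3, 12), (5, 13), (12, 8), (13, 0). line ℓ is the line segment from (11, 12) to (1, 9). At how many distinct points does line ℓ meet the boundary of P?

1

The segment meets the boundary at (7.761,11.028).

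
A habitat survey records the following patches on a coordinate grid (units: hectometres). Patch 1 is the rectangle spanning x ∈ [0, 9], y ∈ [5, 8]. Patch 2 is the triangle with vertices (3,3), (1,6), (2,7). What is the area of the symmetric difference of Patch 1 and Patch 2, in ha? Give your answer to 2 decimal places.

26.17

|Patch 1| = 27, |Patch 2| = 2.5, |Patch 1∩Patch 2| = 1.6667.
|Patch 1 △ Patch 2| = |Patch 1| + |Patch 2| − 2·|Patch 1∩Patch 2| = 27 + 2.5 − 3.3333 = 26.17.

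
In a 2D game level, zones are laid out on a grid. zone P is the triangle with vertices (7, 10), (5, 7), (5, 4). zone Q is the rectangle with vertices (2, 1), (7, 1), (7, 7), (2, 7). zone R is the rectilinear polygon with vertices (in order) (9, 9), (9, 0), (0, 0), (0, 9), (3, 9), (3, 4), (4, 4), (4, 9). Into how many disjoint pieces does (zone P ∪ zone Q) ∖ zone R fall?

(zone P ∪ zone Q) ∖ zone R splits into 2 disjoint pieces (area 0.1667, area 3).

2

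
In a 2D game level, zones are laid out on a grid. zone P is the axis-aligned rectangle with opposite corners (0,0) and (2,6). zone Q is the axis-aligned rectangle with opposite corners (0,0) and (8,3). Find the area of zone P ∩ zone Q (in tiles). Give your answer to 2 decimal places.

|zone P∩zone Q|: x∈[0,2], y∈[0,3] → 2·3 = 6.

6.00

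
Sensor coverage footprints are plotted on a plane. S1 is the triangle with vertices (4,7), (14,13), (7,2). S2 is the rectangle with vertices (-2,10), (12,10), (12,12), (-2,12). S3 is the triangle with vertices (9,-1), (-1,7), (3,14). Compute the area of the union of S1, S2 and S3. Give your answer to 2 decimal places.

By inclusion–exclusion:
Individual areas: |S1| = 34, |S2| = 28, |S3| = 51.
|S1∩S2| = 2.7.
|S1∩S3| = 6.9751.
|S2∩S3| = 5.8286.
|S1∩S2∩S3| = 0.
|S1 ∪ S2 ∪ S3| = 113 − 15.5037 + 0 = 97.50.

97.50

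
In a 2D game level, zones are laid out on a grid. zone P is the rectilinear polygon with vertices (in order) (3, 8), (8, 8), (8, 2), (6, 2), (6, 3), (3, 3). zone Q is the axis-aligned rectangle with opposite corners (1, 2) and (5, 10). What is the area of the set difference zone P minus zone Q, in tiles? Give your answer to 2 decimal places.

|zone P| = 27, |zone P∩zone Q| = 10.
|zone P ∖ zone Q| = |zone P| − |zone P∩zone Q| = 27 − 10 = 17.00.

17.00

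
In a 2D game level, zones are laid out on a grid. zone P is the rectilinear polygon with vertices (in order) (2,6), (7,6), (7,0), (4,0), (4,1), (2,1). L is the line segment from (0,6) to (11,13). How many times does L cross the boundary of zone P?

0

The segment lies entirely outside zone P and never meets its boundary.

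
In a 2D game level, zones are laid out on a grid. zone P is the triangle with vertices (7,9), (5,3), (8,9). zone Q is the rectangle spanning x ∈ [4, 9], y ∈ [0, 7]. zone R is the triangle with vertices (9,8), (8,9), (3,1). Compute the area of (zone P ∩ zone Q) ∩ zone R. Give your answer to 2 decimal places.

The region (zone P ∩ zone Q) ∩ zone R is the polygon with vertices (5.857,5.571), (6.75,7), (7,7), (5.4,3.8), (5.182,3.546).
By the shoelace formula its area is 1.00.

1.00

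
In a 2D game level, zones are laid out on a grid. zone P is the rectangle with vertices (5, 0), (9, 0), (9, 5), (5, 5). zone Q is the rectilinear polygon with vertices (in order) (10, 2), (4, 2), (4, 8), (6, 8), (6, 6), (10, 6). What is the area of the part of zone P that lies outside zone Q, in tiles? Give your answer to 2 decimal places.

8.00

|zone P| = 20, |zone P∩zone Q| = 12.
|zone P ∖ zone Q| = |zone P| − |zone P∩zone Q| = 20 − 12 = 8.00.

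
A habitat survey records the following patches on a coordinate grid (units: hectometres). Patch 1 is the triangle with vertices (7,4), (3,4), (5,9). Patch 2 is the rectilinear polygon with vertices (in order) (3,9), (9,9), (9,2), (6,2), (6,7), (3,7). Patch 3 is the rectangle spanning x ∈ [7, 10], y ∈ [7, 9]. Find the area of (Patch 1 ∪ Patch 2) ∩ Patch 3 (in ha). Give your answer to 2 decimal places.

The region (Patch 1 ∪ Patch 2) ∩ Patch 3 is the polygon with vertices (9,9), (9,7), (7,7), (7,9).
By the shoelace formula its area is 4.00.

4.00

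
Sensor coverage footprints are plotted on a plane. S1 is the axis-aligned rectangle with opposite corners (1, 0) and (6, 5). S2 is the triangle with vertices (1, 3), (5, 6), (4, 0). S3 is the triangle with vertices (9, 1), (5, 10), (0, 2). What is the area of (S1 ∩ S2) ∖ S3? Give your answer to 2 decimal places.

|S1 ∩ S2| = 9.9167.
|(S1 ∩ S2) ∩ S3| = 8.3576.
|(S1 ∩ S2) ∖ S3| = 9.9167 − 8.3576 = 1.56.

1.56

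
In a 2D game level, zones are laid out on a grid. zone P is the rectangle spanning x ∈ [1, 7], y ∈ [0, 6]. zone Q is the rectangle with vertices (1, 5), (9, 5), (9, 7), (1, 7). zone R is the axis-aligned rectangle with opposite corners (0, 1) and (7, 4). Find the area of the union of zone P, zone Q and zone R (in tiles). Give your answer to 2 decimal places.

By inclusion–exclusion:
Individual areas: |zone P| = 36, |zone Q| = 16, |zone R| = 21.
|zone P∩zone Q|: x∈[1,7], y∈[5,6] → 6·1 = 6.
|zone P∩zone R|: x∈[1,7], y∈[1,4] → 6·3 = 18.
|zone Q∩zone R| = 0 (no overlap).
|zone P∩zone Q∩zone R| = 0.
|zone P ∪ zone Q ∪ zone R| = 73 − 24 + 0 = 49.00.

49.00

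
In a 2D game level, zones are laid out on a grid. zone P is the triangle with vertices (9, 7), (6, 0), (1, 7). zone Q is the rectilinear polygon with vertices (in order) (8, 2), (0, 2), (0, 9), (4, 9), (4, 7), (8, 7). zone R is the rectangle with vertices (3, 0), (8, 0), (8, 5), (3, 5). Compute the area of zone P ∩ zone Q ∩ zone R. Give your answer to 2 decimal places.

11.75

The intersection is the polygon with vertices (4.571,2), (3,4.2), (3,5), (8,5), (8,4.667), (6.857,2).
By the shoelace formula its area is 11.75.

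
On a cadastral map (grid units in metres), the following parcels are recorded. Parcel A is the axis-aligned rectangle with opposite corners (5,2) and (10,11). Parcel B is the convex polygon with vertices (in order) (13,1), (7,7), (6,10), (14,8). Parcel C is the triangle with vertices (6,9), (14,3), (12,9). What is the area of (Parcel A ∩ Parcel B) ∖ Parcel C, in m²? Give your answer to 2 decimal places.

7.06

|Parcel A ∩ Parcel B| = 13.
|(Parcel A ∩ Parcel B) ∩ Parcel C| = 5.9444.
|(Parcel A ∩ Parcel B) ∖ Parcel C| = 13 − 5.9444 = 7.06.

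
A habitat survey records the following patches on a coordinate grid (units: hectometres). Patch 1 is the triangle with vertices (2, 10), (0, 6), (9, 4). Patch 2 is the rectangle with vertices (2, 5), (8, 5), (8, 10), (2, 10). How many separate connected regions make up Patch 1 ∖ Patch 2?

2

Patch 1 ∖ Patch 2 splits into 2 disjoint pieces (area 4.4444, area 1.6667).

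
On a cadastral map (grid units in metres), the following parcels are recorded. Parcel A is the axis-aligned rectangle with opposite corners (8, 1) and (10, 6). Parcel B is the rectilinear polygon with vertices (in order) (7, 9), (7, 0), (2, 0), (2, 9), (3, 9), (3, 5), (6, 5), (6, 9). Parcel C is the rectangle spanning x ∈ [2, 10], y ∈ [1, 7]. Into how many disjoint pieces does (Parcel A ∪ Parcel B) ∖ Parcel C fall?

3

(Parcel A ∪ Parcel B) ∖ Parcel C splits into 3 disjoint pieces (area 2, area 5, area 2).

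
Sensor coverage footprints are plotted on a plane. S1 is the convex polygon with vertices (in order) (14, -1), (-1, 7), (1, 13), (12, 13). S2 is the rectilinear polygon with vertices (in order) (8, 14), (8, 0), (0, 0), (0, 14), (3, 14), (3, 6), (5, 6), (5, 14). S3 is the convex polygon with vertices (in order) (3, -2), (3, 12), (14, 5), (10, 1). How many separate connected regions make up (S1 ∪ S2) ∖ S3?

3

(S1 ∪ S2) ∖ S3 splits into 3 disjoint pieces (area 0.0238, area 85.0952, area 9.4891).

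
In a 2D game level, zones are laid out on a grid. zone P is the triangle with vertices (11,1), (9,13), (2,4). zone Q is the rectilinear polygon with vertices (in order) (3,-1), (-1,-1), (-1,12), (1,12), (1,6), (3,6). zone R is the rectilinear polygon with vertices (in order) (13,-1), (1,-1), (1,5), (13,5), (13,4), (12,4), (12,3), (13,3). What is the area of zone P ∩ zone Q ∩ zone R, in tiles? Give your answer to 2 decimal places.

The intersection is the polygon with vertices (2.778,5), (3,5), (3,3.667), (2,4).
By the shoelace formula its area is 0.78.

0.78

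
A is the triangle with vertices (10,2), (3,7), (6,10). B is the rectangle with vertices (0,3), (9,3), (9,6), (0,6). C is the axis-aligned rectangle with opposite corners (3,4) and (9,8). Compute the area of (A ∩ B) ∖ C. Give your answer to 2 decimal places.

|A ∩ B| = 6.5.
|(A ∩ B) ∩ C| = 5.4.
|(A ∩ B) ∖ C| = 6.5 − 5.4 = 1.10.

1.10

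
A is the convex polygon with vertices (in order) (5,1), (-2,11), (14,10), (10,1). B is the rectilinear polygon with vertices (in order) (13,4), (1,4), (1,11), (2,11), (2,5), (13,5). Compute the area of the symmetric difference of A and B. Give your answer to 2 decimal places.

89.43

|A| = 99, |B| = 18, |A∩B| = 13.7868.
|A △ B| = |A| + |B| − 2·|A∩B| = 99 + 18 − 27.5736 = 89.43.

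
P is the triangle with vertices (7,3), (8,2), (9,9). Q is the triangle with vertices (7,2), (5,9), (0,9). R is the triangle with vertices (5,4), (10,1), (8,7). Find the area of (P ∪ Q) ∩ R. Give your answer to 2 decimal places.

|P ∪ Q| = 21.5.
|(P ∪ Q) ∩ R| = 4.65.

4.65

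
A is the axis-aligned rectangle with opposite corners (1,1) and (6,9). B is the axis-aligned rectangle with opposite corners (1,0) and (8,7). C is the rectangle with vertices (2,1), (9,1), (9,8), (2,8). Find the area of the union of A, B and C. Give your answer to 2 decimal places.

By inclusion–exclusion:
Individual areas: |A| = 40, |B| = 49, |C| = 49.
|A∩B|: x∈[1,6], y∈[1,7] → 5·6 = 30.
|A∩C|: x∈[2,6], y∈[1,8] → 4·7 = 28.
|B∩C|: x∈[2,8], y∈[1,7] → 6·6 = 36.
|A∩B∩C| = 24.
|A ∪ B ∪ C| = 138 − 94 + 24 = 68.00.

68.00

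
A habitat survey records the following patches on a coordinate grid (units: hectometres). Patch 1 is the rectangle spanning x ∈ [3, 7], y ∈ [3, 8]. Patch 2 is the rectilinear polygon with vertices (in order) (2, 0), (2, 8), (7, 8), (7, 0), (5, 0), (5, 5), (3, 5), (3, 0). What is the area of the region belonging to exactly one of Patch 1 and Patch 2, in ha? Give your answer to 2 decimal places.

|Patch 1| = 20, |Patch 2| = 30, |Patch 1∩Patch 2| = 16.
|Patch 1 △ Patch 2| = |Patch 1| + |Patch 2| − 2·|Patch 1∩Patch 2| = 20 + 30 − 32 = 18.00.

18.00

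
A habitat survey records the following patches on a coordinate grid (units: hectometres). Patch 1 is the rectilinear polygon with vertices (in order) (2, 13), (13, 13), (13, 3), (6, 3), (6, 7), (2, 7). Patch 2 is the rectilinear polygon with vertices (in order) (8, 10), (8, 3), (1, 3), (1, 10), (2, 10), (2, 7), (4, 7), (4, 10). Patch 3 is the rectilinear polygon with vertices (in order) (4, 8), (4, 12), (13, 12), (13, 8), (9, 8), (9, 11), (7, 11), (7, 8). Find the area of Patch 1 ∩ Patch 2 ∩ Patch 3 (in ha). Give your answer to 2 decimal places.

6.00

The intersection is the polygon with vertices (4,10), (7,10), (7,8), (4,8).
By the shoelace formula its area is 6.00.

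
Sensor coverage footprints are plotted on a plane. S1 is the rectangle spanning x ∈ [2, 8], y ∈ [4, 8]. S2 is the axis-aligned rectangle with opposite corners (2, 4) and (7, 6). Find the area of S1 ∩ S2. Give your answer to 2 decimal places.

10.00

|S1∩S2|: x∈[2,7], y∈[4,6] → 5·2 = 10.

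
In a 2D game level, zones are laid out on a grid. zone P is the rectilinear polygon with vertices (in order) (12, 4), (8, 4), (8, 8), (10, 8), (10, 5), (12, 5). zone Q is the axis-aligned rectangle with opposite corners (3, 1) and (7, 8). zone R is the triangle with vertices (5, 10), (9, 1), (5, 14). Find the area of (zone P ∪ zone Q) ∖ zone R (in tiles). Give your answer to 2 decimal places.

36.64

|zone P ∪ zone Q| = 38.
|(zone P ∪ zone Q) ∩ zone R| = 1.36.
|(zone P ∪ zone Q) ∖ zone R| = 38 − 1.36 = 36.64.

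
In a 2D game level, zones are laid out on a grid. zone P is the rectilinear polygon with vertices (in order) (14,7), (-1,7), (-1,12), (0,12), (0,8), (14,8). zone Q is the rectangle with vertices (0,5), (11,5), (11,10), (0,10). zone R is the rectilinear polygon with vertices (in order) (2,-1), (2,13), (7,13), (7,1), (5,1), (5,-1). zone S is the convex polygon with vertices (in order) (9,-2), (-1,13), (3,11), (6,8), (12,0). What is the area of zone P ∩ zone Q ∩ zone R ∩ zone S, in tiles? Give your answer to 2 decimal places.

3.71

The intersection is the polygon with vertices (3,7), (2.333,8), (6,8), (6.75,7).
By the shoelace formula its area is 3.71.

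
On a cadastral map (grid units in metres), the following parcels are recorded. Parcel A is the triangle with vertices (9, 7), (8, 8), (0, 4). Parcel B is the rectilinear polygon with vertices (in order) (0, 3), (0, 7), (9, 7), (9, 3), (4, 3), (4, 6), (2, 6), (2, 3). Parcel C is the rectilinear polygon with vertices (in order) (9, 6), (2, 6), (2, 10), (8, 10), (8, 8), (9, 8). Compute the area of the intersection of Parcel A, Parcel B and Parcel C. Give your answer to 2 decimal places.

2.50

The intersection is the polygon with vertices (9,7), (6,6), (4,6), (6,7).
By the shoelace formula its area is 2.50.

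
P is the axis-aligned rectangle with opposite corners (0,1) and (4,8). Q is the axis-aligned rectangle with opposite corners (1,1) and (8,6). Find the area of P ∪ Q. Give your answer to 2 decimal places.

48.00

By inclusion–exclusion:
Individual areas: |P| = 28, |Q| = 35.
|P∩Q|: x∈[1,4], y∈[1,6] → 3·5 = 15.
|P ∪ Q| = 63 − 15 = 48.00.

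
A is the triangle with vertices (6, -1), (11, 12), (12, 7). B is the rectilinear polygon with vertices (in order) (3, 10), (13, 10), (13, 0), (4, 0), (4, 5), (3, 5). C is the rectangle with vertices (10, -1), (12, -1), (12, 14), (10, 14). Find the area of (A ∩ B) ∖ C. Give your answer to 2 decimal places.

|A ∩ B| = 17.6481.
|(A ∩ B) ∩ C| = 7.6974.
|(A ∩ B) ∖ C| = 17.6481 − 7.6974 = 9.95.

9.95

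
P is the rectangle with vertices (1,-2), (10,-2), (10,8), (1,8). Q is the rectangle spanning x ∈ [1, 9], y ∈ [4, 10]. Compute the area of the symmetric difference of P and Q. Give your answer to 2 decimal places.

74.00

|P∩Q|: x∈[1,9], y∈[4,8] → 8·4 = 32.
|P △ Q| = |P| + |Q| − 2·|P∩Q| = 90 + 48 − 64 = 74.00.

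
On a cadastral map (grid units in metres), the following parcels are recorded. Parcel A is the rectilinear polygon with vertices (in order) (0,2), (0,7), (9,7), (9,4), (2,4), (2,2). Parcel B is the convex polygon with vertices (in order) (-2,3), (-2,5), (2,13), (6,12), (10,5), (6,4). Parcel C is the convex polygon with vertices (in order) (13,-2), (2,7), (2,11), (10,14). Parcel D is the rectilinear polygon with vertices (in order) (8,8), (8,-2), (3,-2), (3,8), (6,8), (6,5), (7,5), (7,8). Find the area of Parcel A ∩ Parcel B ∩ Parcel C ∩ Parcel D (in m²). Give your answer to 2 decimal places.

9.59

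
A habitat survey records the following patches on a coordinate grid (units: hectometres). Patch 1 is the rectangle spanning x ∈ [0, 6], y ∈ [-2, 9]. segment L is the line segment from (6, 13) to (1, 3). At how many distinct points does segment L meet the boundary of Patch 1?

1

The segment meets the boundary at (4,9).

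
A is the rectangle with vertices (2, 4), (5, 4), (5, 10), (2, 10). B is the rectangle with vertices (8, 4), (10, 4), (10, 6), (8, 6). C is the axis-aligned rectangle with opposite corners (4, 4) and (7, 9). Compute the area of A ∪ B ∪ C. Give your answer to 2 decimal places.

32.00

By inclusion–exclusion:
Individual areas: |A| = 18, |B| = 4, |C| = 15.
|A∩B| = 0 (no overlap).
|A∩C|: x∈[4,5], y∈[4,9] → 1·5 = 5.
|B∩C| = 0 (no overlap).
|A∩B∩C| = 0.
|A ∪ B ∪ C| = 37 − 5 + 0 = 32.00.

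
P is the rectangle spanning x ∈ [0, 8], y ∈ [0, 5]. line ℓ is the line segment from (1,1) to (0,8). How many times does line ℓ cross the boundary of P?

The segment meets the boundary at (0.429,5).

1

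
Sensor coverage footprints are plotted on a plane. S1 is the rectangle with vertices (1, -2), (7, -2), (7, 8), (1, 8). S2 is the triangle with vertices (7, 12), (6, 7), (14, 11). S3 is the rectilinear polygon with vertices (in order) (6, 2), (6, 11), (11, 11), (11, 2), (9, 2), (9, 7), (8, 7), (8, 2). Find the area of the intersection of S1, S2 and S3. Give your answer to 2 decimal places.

The intersection is the polygon with vertices (7,7.5), (6,7), (6.2,8), (7,8).
By the shoelace formula its area is 0.65.

0.65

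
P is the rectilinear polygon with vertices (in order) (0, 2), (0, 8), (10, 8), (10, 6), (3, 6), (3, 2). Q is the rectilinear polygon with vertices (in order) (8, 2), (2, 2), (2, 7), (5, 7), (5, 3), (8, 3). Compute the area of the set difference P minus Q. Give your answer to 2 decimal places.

|P| = 32, |P∩Q| = 7.
|P ∖ Q| = |P| − |P∩Q| = 32 − 7 = 25.00.

25.00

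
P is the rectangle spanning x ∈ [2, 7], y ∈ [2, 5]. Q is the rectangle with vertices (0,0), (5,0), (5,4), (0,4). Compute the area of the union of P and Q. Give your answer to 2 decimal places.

29.00

By inclusion–exclusion:
Individual areas: |P| = 15, |Q| = 20.
|P∩Q|: x∈[2,5], y∈[2,4] → 3·2 = 6.
|P ∪ Q| = 35 − 6 = 29.00.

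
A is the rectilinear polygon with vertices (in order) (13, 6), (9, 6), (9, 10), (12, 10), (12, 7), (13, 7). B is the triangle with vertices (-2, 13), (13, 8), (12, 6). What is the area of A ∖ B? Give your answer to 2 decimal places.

|A| = 13, |A∩B| = 6.5.
|A ∖ B| = |A| − |A∩B| = 13 − 6.5 = 6.50.

6.50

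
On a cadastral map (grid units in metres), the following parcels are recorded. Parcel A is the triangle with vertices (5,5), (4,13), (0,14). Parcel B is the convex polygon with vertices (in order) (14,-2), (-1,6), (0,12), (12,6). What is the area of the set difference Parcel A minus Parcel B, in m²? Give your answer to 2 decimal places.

9.06

|Parcel A| = 15.5, |Parcel A∩Parcel B| = 6.4385.
|Parcel A ∖ Parcel B| = |Parcel A| − |Parcel A∩Parcel B| = 15.5 − 6.4385 = 9.06.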